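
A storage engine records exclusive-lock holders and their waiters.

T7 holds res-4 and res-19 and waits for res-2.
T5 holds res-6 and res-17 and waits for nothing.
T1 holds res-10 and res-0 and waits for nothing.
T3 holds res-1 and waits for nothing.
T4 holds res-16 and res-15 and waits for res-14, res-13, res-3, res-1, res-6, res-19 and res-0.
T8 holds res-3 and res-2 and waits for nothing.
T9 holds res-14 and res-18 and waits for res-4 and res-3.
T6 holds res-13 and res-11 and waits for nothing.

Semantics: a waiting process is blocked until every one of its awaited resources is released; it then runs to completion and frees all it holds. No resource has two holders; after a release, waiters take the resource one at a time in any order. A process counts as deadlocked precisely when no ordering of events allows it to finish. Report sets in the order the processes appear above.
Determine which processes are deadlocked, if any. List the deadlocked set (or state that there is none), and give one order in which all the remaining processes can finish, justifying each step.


No process is deadlocked.
Key observation: the wait graph is acyclic; completion cascades from the unblocked processes through everyone else.
One completion order for the rest: T6, T1, T8, T7, T3, T9, T5, T4.
Walking it through:
  T6 waits on nothing -> runs at once and releases res-13 and res-11
  T1 waits on nothing -> runs at once and releases res-10 and res-0
  T8 waits on nothing -> runs at once and releases res-3 and res-2
  T7: everything it awaited (res-2) is free; runs, freeing res-4 and res-19
  T3 waits on nothing -> runs at once and releases res-1
  T9: everything it awaited (res-4 and res-3) is free; runs, freeing res-14 and res-18
  T5 waits on nothing -> runs at once and releases res-6 and res-17
  T4: everything it awaited (res-14, res-13, res-3, res-1, res-6, res-19 and res-0) is free; runs, freeing res-16 and res-15


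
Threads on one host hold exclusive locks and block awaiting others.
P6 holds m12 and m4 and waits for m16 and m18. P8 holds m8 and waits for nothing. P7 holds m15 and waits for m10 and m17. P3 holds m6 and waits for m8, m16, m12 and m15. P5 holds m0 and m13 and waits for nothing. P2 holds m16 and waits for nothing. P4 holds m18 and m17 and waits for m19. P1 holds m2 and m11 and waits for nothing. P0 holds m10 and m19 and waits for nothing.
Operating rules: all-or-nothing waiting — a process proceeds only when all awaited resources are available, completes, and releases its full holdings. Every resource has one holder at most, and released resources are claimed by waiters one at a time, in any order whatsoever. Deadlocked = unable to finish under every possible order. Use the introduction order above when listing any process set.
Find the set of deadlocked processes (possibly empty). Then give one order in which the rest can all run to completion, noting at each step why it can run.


The deadlocked set is empty.
Key observation: although several processes wait, no cycle exists — each chain bottoms out at a free runner.
One completion order for the rest: P2, P5, P0, P4, P6, P8, P7, P3, P1.
Verifying each step:
  P2: no waits; runs immediately, freeing m16
  P5: no waits; runs immediately, freeing m0 and m13
  P0: no waits; runs immediately, freeing m10 and m19
  P4 waits on m19 — all released -> runs and releases m18 and m17
  P6 waits on m16 and m18 — all released -> runs and releases m12 and m4
  P8: no waits; runs immediately, freeing m8
  P7 waits on m10 and m17 — all released -> runs and releases m15
  P3 waits on m8, m16, m12 and m15 — all released -> runs and releases m6
  P1: no waits; runs immediately, freeing m2 and m11


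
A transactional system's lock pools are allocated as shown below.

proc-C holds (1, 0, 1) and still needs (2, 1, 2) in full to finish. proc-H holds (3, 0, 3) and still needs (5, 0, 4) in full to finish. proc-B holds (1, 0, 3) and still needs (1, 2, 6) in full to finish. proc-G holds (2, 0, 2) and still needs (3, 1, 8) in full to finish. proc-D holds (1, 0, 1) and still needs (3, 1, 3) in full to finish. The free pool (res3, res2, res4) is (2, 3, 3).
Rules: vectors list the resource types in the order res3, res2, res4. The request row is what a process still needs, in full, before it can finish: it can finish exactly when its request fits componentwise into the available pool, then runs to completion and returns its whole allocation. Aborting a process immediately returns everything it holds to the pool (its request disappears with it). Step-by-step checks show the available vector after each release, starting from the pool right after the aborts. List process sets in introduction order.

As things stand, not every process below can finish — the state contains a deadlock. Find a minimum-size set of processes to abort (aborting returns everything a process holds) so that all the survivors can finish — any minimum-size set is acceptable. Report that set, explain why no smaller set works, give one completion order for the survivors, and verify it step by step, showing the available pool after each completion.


Minimum abort set: proc-G.
Key observation: proc-B was stuck for good until proc-G gave back (2, 0, 2); in the order shown it finishes at step 3.
Why nothing smaller works: aborting no one leaves the state deadlocked as given.
One survivor order: proc-D, proc-C, proc-B, proc-H. Verifying each step (post-abort pool first):
  pool = (4, 3, 5)
  run proc-D (needs (3, 1, 3), free (4, 3, 5)); after release of (1, 0, 1) the pool is (5, 3, 6)
  run proc-C (needs (2, 1, 2), free (5, 3, 6)); after release of (1, 0, 1) the pool is (6, 3, 7)
  run proc-B (needs (1, 2, 6), free (6, 3, 7)); after release of (1, 0, 3) the pool is (7, 3, 10)
  run proc-H (needs (5, 0, 4), free (7, 3, 10)); after release of (3, 0, 3) the pool is (10, 3, 13)


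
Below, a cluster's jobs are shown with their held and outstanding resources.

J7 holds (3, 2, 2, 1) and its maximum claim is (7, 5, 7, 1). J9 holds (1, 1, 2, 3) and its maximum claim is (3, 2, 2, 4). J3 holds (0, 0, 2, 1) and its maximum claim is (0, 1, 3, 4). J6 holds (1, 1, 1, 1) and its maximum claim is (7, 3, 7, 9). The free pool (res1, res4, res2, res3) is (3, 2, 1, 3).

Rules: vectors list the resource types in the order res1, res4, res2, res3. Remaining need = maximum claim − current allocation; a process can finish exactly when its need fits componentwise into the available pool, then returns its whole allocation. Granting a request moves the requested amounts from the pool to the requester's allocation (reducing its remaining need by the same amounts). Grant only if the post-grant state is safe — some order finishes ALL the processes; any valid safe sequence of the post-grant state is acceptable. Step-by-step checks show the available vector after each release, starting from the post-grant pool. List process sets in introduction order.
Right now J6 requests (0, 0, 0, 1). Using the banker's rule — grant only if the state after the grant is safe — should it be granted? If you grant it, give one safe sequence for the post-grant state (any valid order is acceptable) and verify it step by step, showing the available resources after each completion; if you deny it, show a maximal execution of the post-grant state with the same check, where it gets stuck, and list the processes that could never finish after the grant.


GRANT: granting preserves safety; a valid post-grant sequence is J9, J3, J7, J6.
Key observation: with (3, 2, 1, 2) left after the transfer, J9 can run at once — the state stays safe.
Step-by-step check of the post-grant state:
  pool = (3, 2, 1, 2)
  run J9 (needs (2, 1, 0, 1), free (3, 2, 1, 2)); after release of (1, 1, 2, 3) the pool is (4, 3, 3, 5)
  run J3 (needs (0, 1, 1, 3), free (4, 3, 3, 5)); after release of (0, 0, 2, 1) the pool is (4, 3, 5, 6)
  run J7 (needs (4, 3, 5, 0), free (4, 3, 5, 6)); after release of (3, 2, 2, 1) the pool is (7, 5, 7, 7)
  run J6 (needs (6, 2, 6, 7), free (7, 5, 7, 7)); after release of (1, 1, 1, 2) the pool is (8, 6, 8, 9)


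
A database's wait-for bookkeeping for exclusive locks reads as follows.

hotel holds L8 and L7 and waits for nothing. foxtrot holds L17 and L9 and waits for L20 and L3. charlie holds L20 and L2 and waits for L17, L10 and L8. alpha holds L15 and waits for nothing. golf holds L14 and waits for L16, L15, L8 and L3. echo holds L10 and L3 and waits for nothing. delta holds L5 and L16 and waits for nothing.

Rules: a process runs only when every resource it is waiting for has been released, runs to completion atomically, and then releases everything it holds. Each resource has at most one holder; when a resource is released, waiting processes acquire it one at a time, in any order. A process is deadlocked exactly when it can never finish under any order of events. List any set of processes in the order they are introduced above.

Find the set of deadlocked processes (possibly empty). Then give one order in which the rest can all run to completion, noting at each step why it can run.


Deadlocked set: foxtrot and charlie.
Key observation: nobody on the ring foxtrot -> charlie -> foxtrot can start until another member finishes, which never happens; no other process is dragged down with it.
One completion order for the rest: echo, delta, hotel, alpha, golf.
Verifying each step:
  echo: no waits; runs immediately, freeing L10 and L3
  delta: no waits; runs immediately, freeing L5 and L16
  hotel: no waits; runs immediately, freeing L8 and L7
  alpha: no waits; runs immediately, freeing L15
  run golf (all its waits — L16, L15, L8 and L3 — are resolved); releases L14


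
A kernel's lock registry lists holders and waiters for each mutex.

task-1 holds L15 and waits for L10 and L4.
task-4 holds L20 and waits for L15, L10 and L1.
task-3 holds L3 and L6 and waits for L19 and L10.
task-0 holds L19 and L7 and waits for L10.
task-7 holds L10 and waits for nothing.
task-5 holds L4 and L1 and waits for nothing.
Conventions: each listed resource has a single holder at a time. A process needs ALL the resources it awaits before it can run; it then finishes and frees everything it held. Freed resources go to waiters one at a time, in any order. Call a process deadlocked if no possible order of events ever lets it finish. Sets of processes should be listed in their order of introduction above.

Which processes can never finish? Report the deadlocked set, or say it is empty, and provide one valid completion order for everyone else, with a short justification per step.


Nothing here is deadlocked.
Key observation: no waiting chain loops back on itself — every chain ends at a process that waits on nothing, so everyone eventually runs.
A valid finishing order for the others: task-7, task-5, task-1, task-0, task-3, task-4.
Check, step by step:
  task-7: no waits; runs immediately, freeing L10
  task-5: no waits; runs immediately, freeing L4 and L1
  task-1: everything it awaited (L10 and L4) is free; runs, freeing L15
  task-0: everything it awaited (L10) is free; runs, freeing L19 and L7
  task-3: everything it awaited (L19 and L10) is free; runs, freeing L3 and L6
  task-4: everything it awaited (L15, L10 and L1) is free; runs, freeing L20


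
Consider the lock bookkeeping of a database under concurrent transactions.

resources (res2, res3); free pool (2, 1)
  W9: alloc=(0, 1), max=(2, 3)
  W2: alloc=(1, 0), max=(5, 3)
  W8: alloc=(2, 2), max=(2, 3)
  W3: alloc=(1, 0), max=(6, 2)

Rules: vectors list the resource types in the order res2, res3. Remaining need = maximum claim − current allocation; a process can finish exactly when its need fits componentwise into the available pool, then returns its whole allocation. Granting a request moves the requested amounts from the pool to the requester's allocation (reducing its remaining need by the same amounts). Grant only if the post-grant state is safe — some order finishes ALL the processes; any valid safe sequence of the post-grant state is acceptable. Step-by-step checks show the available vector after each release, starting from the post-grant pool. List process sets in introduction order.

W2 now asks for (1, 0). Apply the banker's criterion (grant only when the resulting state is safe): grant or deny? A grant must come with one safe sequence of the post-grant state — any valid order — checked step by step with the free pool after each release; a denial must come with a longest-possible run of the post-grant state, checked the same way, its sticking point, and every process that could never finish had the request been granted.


GRANT — the state after the grant stays safe, e.g. via W8, W2, W9, W3.
Key observation: the transfer keeps a workable pool ((1, 1)); W8 starts the safe sequence.
Verifying the post-grant state step by step:
  pool = (1, 1)
  run W8 (needs (0, 1), free (1, 1)); after release of (2, 2) the pool is (3, 3)
  run W2 (needs (3, 3), free (3, 3)); after release of (2, 0) the pool is (5, 3)
  run W9 (needs (2, 2), free (5, 3)); after release of (0, 1) the pool is (5, 4)
  run W3 (needs (5, 2), free (5, 4)); after release of (1, 0) the pool is (6, 4)


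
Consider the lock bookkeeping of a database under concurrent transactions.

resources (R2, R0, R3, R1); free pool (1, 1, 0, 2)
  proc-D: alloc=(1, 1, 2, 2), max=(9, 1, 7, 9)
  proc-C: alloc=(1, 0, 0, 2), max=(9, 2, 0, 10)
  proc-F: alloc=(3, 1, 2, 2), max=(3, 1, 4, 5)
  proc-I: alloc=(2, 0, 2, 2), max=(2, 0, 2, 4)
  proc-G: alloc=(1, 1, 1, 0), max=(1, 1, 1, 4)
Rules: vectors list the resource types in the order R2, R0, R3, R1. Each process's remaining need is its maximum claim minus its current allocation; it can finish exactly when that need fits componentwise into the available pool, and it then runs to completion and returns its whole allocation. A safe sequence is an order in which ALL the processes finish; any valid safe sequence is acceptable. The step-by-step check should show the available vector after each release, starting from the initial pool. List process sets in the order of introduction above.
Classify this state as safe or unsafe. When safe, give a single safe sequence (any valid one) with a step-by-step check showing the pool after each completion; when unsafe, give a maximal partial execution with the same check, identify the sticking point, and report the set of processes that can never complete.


UNSAFE — no complete ordering exists.
Key observation: even finishing proc-I, proc-G, proc-F leaves just (7, 3, 5, 6) free — too little R2 for any of the remaining processes.
A maximal execution: proc-I, proc-G, proc-F — then nothing else fits. Walking it through:
  pool = (1, 1, 0, 2)
  proc-I needs (0, 0, 0, 2) <= (1, 1, 0, 2) -> finishes; pool += (2, 0, 2, 2) = (3, 1, 2, 4)
  proc-G needs (0, 0, 0, 4) <= (3, 1, 2, 4) -> finishes; pool += (1, 1, 1, 0) = (4, 2, 3, 4)
  proc-F needs (0, 0, 2, 3) <= (4, 2, 3, 4) -> finishes; pool += (3, 1, 2, 2) = (7, 3, 5, 6)
  proc-D still needs (8, 0, 5, 7) but only (7, 3, 5, 6) is free — short on R2 and R1
  proc-C still needs (8, 2, 0, 8) but only (7, 3, 5, 6) is free — short on R2 and R1
Permanently blocked: proc-D and proc-C.


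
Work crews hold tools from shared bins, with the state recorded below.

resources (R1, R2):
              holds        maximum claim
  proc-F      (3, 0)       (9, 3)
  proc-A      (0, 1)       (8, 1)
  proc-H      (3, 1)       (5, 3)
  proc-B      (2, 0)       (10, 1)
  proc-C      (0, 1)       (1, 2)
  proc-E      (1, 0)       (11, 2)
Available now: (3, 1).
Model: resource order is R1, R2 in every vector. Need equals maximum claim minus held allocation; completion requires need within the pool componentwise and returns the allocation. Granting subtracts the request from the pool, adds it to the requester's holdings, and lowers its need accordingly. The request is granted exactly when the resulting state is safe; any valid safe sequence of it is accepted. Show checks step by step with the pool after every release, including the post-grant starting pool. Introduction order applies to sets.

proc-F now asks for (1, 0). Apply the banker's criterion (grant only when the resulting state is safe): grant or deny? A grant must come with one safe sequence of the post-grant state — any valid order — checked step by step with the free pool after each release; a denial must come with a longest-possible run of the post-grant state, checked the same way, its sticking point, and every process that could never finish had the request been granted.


GRANT — the state after the grant stays safe, e.g. via proc-C, proc-H, proc-F, proc-B, proc-A, proc-E.
Key observation: (2, 1) free after granting still covers proc-C first, and each release covers the next.
Verifying the post-grant state step by step:
  pool = (2, 1)
  run proc-C (needs (1, 1), free (2, 1)); after release of (0, 1) the pool is (2, 2)
  run proc-H (needs (2, 2), free (2, 2)); after release of (3, 1) the pool is (5, 3)
  run proc-F (needs (5, 3), free (5, 3)); after release of (4, 0) the pool is (9, 3)
  run proc-B (needs (8, 1), free (9, 3)); after release of (2, 0) the pool is (11, 3)
  run proc-A (needs (8, 0), free (11, 3)); after release of (0, 1) the pool is (11, 4)
  run proc-E (needs (10, 2), free (11, 4)); after release of (1, 0) the pool is (12, 4)


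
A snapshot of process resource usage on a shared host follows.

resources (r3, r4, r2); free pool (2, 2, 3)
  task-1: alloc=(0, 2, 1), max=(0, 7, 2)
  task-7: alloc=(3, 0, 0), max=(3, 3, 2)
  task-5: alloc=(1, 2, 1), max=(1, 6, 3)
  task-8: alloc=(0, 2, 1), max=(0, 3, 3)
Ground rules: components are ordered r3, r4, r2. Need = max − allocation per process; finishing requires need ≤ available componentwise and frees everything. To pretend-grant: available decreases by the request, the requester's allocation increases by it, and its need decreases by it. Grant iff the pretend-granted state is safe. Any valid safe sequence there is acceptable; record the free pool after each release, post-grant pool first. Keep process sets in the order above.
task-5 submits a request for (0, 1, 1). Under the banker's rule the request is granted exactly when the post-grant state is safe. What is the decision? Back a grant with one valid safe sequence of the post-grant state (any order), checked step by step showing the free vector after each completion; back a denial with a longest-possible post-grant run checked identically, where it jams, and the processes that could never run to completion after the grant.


GRANT — the state after the grant stays safe, e.g. via task-8, task-5, task-1, task-7.
Key observation: (2, 1, 2) free after granting still covers task-8 first, and each release covers the next.
Step-by-step check of the post-grant state:
  pool = (2, 1, 2)
  task-8: need (0, 1, 2) fits (2, 1, 2); releases (0, 2, 1), pool now (2, 3, 3)
  task-5: need (0, 3, 1) fits (2, 3, 3); releases (1, 3, 2), pool now (3, 6, 5)
  task-1: need (0, 5, 1) fits (3, 6, 5); releases (0, 2, 1), pool now (3, 8, 6)
  task-7: need (0, 3, 2) fits (3, 8, 6); releases (3, 0, 0), pool now (6, 8, 6)


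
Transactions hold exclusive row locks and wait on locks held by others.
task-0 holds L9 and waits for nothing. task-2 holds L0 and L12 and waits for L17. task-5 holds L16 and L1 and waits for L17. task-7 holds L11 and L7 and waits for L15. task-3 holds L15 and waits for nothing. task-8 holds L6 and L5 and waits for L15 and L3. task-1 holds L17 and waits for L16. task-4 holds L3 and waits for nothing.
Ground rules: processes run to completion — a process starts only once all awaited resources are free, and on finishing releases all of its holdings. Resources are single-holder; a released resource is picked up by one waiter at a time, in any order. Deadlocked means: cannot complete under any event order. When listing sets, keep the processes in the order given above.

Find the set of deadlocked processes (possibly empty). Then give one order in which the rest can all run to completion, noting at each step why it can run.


Deadlocked: task-2, task-5 and task-1.
Key observation: the loop task-1 -> task-5 -> task-1 blocks itself forever; task-2 waits into the deadlock from upstream.
A valid finishing order for the others: task-0, task-3, task-4, task-7, task-8.
Walking it through:
  task-0 waits on nothing -> runs at once and releases L9
  task-3 waits on nothing -> runs at once and releases L15
  task-4 waits on nothing -> runs at once and releases L3
  task-7: everything it awaited (L15) is free; runs, freeing L11 and L7
  task-8: everything it awaited (L15 and L3) is free; runs, freeing L6 and L5


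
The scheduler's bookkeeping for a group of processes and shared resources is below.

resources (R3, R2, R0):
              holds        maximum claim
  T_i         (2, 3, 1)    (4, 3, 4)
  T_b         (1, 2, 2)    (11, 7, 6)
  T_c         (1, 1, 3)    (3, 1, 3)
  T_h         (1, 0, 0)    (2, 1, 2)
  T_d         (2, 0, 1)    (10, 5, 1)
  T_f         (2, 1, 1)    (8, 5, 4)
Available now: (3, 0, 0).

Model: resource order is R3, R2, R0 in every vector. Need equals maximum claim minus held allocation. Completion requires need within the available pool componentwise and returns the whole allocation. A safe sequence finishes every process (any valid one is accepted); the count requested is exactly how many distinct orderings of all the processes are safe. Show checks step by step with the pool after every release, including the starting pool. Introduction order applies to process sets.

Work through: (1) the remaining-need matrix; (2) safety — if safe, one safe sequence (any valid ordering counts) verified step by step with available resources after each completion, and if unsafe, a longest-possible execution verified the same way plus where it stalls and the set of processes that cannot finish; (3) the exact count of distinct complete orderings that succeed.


(1) Outstanding need per process (order R3, R2, R0):
  T_i: (2, 0, 3)
  T_b: (10, 5, 4)
  T_c: (2, 0, 0)
  T_h: (1, 1, 2)
  T_d: (8, 5, 0)
  T_f: (6, 4, 3)
(2) SAFE, for example via the order T_c, T_i, T_f, T_d, T_b, T_h.
Key observation: at T_i the run first touches a limit — (2, 0, 3) against (4, 1, 3), exact on a resource it actually requests.
Check, step by step:
  pool = (3, 0, 0)
  T_c: need (2, 0, 0) fits (3, 0, 0); releases (1, 1, 3), pool now (4, 1, 3)
  T_i: need (2, 0, 3) fits (4, 1, 3); releases (2, 3, 1), pool now (6, 4, 4)
  T_f: need (6, 4, 3) fits (6, 4, 4); releases (2, 1, 1), pool now (8, 5, 5)
  T_d: need (8, 5, 0) fits (8, 5, 5); releases (2, 0, 1), pool now (10, 5, 6)
  T_b: need (10, 5, 4) fits (10, 5, 6); releases (1, 2, 2), pool now (11, 7, 8)
  T_h: need (1, 1, 2) fits (11, 7, 8); releases (1, 0, 0), pool now (12, 7, 8)
(3) The exact count: 5 of the possible complete orderings are safe sequences.


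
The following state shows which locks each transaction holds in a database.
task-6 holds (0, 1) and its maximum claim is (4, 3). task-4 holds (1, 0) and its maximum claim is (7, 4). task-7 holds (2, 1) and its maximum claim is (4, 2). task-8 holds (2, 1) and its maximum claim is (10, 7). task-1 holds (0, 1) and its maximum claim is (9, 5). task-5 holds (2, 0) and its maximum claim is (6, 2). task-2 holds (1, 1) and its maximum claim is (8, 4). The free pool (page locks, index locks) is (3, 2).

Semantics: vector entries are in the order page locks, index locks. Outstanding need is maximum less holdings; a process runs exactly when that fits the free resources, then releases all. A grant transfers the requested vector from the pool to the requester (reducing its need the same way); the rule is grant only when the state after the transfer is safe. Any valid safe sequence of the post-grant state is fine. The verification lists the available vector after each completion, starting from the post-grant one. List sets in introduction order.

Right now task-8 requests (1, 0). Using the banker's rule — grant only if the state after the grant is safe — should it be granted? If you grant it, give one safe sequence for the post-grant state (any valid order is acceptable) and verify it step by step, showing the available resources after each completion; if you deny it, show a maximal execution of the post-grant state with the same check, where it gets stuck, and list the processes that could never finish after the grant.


DENY. Granting would leave the state unsafe.
Key observation: after task-7, task-6, task-5, task-4, task-2 the pool peaks at (8, 5), and each blocked process is short somewhere: task-8 on index locks; task-1 on page locks.
On the post-grant state, task-7, task-6, task-5, task-4, task-2 is a maximal run — nothing extends it. Check, step by step:
  pool = (2, 2)
  task-7: need (2, 1) fits (2, 2); releases (2, 1), pool now (4, 3)
  task-6: need (4, 2) fits (4, 3); releases (0, 1), pool now (4, 4)
  task-5: need (4, 2) fits (4, 4); releases (2, 0), pool now (6, 4)
  task-4: need (6, 4) fits (6, 4); releases (1, 0), pool now (7, 4)
  task-2: need (7, 3) fits (7, 4); releases (1, 1), pool now (8, 5)
  task-8 still needs (7, 6) but only (8, 5) is free — short on index locks
  task-1 still needs (9, 4) but only (8, 5) is free — short on page locks
Had the request been granted, task-8 and task-1 could never finish.


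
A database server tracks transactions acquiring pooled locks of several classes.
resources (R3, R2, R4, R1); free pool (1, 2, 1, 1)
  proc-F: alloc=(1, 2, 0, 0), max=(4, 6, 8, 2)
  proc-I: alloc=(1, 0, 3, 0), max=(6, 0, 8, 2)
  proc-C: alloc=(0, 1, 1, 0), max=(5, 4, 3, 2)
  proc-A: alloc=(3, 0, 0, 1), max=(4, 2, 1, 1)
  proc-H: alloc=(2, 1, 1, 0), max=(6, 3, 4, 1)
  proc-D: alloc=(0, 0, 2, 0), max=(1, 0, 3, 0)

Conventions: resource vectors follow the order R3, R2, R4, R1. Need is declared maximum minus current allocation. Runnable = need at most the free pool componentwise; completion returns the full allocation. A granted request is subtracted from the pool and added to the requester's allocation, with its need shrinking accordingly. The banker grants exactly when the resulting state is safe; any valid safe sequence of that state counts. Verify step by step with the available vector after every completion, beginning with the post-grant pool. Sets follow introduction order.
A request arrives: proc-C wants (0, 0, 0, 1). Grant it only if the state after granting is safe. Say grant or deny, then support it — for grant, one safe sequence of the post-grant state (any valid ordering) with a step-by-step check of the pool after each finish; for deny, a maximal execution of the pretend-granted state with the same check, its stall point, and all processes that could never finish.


GRANT: granting preserves safety; a valid post-grant sequence is proc-D, proc-A, proc-H, proc-C, proc-I, proc-F.
Key observation: with (1, 2, 1, 0) left after the transfer, proc-D can run at once — the state stays safe.
Check on the post-grant state, step by step:
  pool = (1, 2, 1, 0)
  proc-D: need (1, 0, 1, 0) fits (1, 2, 1, 0); releases (0, 0, 2, 0), pool now (1, 2, 3, 0)
  proc-A: need (1, 2, 1, 0) fits (1, 2, 3, 0); releases (3, 0, 0, 1), pool now (4, 2, 3, 1)
  proc-H: need (4, 2, 3, 1) fits (4, 2, 3, 1); releases (2, 1, 1, 0), pool now (6, 3, 4, 1)
  proc-C: need (5, 3, 2, 1) fits (6, 3, 4, 1); releases (0, 1, 1, 1), pool now (6, 4, 5, 2)
  proc-I: need (5, 0, 5, 2) fits (6, 4, 5, 2); releases (1, 0, 3, 0), pool now (7, 4, 8, 2)
  proc-F: need (3, 4, 8, 2) fits (7, 4, 8, 2); releases (1, 2, 0, 0), pool now (8, 6, 8, 2)


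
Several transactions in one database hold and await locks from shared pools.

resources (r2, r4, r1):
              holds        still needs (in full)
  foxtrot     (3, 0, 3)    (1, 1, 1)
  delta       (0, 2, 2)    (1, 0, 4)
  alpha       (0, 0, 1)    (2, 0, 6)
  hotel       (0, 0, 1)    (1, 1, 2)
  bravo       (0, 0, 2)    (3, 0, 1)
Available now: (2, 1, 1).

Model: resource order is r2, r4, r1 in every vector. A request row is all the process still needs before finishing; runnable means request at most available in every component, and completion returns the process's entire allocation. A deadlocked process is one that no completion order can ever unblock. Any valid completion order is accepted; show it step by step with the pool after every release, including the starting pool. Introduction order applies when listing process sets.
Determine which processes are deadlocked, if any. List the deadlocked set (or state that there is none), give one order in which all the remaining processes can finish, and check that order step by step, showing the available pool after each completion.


No process is deadlocked.
Key observation: no deadlock: foxtrot fits now, and the freed resources carry the rest through.
One completion order for the rest: foxtrot, hotel, delta, bravo, alpha. Step-by-step check:
  pool = (2, 1, 1)
  foxtrot needs (1, 1, 1) <= (2, 1, 1) -> finishes; pool += (3, 0, 3) = (5, 1, 4)
  hotel needs (1, 1, 2) <= (5, 1, 4) -> finishes; pool += (0, 0, 1) = (5, 1, 5)
  delta needs (1, 0, 4) <= (5, 1, 5) -> finishes; pool += (0, 2, 2) = (5, 3, 7)
  bravo needs (3, 0, 1) <= (5, 3, 7) -> finishes; pool += (0, 0, 2) = (5, 3, 9)
  alpha needs (2, 0, 6) <= (5, 3, 9) -> finishes; pool += (0, 0, 1) = (5, 3, 10)


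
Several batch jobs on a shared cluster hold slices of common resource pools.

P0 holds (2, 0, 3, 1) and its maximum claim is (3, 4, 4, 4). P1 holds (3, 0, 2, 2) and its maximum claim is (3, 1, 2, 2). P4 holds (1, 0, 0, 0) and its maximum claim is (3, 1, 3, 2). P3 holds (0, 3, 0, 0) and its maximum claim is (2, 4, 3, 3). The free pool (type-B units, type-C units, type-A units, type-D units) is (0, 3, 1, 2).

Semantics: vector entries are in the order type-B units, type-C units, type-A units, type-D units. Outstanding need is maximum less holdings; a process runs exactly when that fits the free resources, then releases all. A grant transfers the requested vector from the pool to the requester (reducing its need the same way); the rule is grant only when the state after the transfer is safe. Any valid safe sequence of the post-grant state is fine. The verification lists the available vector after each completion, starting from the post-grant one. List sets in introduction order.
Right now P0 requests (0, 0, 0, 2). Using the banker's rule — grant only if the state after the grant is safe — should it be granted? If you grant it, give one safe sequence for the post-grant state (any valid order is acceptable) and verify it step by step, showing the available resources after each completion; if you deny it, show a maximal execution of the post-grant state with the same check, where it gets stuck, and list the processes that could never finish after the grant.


DENY. Granting would leave the state unsafe.
Key observation: after P1, P4 the pool peaks at (4, 3, 3, 2), and each blocked process is short somewhere: P0 on type-C units; P3 on type-D units.
After a pretend grant, a maximal execution: P1, P4 — then nothing else fits. Step-by-step check:
  pool = (0, 3, 1, 0)
  P1 needs (0, 1, 0, 0) <= (0, 3, 1, 0) -> finishes; pool += (3, 0, 2, 2) = (3, 3, 3, 2)
  P4 needs (2, 1, 3, 2) <= (3, 3, 3, 2) -> finishes; pool += (1, 0, 0, 0) = (4, 3, 3, 2)
  P0 still needs (1, 4, 1, 1) but only (4, 3, 3, 2) is free — short on type-C units
  P3 still needs (2, 1, 3, 3) but only (4, 3, 3, 2) is free — short on type-D units
Processes that could never finish after the grant: P0 and P3.


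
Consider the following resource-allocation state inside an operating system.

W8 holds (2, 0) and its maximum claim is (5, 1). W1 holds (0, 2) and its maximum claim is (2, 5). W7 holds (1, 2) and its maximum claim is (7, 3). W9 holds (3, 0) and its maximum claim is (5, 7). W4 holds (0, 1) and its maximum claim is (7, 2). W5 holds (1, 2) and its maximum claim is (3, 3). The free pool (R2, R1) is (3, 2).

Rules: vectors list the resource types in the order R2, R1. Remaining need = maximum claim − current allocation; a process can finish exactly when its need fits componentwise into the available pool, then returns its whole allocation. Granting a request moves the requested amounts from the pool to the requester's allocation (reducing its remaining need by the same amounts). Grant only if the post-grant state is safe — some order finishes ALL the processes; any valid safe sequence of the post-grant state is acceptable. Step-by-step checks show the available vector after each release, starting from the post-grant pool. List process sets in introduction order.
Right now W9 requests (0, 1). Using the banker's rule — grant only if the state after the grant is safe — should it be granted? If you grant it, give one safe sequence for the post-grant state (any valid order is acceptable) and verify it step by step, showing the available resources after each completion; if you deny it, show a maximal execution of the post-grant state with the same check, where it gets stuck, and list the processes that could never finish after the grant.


GRANT — the state after the grant stays safe, e.g. via W8, W5, W7, W1, W4, W9.
Key observation: post-grant, (3, 1) remains, and an order beginning with W8 completes everyone.
Step-by-step check of the post-grant state:
  pool = (3, 1)
  W8: need (3, 1) fits (3, 1); releases (2, 0), pool now (5, 1)
  W5: need (2, 1) fits (5, 1); releases (1, 2), pool now (6, 3)
  W7: need (6, 1) fits (6, 3); releases (1, 2), pool now (7, 5)
  W1: need (2, 3) fits (7, 5); releases (0, 2), pool now (7, 7)
  W4: need (7, 1) fits (7, 7); releases (0, 1), pool now (7, 8)
  W9: need (2, 6) fits (7, 8); releases (3, 1), pool now (10, 9)


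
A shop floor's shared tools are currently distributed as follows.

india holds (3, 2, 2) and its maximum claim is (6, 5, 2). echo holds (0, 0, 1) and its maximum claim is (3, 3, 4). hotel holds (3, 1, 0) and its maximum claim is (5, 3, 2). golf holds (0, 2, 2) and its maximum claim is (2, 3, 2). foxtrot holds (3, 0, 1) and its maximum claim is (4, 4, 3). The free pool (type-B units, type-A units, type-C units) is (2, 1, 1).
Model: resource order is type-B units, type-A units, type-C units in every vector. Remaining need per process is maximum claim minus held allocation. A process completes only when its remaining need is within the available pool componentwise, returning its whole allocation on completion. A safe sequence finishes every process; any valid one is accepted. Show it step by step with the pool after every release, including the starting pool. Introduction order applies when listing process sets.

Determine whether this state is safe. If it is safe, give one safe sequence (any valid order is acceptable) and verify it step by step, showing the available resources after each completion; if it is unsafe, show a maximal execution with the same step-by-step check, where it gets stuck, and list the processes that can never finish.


SAFE. One safe sequence: golf, hotel, india, echo, foxtrot.
Key observation: reading the order forward, golf is the first process whose need (2, 1, 0) meets the free pool (2, 1, 1) exactly on a resource it requests.
Verifying each step:
  pool = (2, 1, 1)
  golf needs (2, 1, 0) <= (2, 1, 1) -> finishes; pool += (0, 2, 2) = (2, 3, 3)
  hotel needs (2, 2, 2) <= (2, 3, 3) -> finishes; pool += (3, 1, 0) = (5, 4, 3)
  india needs (3, 3, 0) <= (5, 4, 3) -> finishes; pool += (3, 2, 2) = (8, 6, 5)
  echo needs (3, 3, 3) <= (8, 6, 5) -> finishes; pool += (0, 0, 1) = (8, 6, 6)
  foxtrot needs (1, 4, 2) <= (8, 6, 6) -> finishes; pool += (3, 0, 1) = (11, 6, 7)


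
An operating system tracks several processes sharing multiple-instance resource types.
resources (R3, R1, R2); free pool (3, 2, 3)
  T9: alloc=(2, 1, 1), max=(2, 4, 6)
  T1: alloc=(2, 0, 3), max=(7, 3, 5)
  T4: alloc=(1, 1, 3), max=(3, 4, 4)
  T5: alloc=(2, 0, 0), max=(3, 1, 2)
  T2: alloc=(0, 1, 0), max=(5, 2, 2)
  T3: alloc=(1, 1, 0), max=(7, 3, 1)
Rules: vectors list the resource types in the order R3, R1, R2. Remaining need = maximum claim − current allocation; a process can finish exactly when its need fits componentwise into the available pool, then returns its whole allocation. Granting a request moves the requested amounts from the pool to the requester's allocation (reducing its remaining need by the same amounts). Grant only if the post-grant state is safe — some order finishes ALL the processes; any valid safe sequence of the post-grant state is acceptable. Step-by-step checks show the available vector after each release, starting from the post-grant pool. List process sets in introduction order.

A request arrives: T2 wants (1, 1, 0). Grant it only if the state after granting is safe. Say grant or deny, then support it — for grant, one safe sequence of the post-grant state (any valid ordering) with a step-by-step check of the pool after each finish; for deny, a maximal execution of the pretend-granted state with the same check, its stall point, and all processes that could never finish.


GRANT: granting preserves safety; a valid post-grant sequence is T5, T2, T4, T1, T3, T9.
Key observation: the grant leaves (2, 1, 3) free — enough for T5, whose release restarts the cascade.
Check on the post-grant state, step by step:
  pool = (2, 1, 3)
  T5 needs (1, 1, 2) <= (2, 1, 3) -> finishes; pool += (2, 0, 0) = (4, 1, 3)
  T2 needs (4, 0, 2) <= (4, 1, 3) -> finishes; pool += (1, 2, 0) = (5, 3, 3)
  T4 needs (2, 3, 1) <= (5, 3, 3) -> finishes; pool += (1, 1, 3) = (6, 4, 6)
  T1 needs (5, 3, 2) <= (6, 4, 6) -> finishes; pool += (2, 0, 3) = (8, 4, 9)
  T3 needs (6, 2, 1) <= (8, 4, 9) -> finishes; pool += (1, 1, 0) = (9, 5, 9)
  T9 needs (0, 3, 5) <= (9, 5, 9) -> finishes; pool += (2, 1, 1) = (11, 6, 10)


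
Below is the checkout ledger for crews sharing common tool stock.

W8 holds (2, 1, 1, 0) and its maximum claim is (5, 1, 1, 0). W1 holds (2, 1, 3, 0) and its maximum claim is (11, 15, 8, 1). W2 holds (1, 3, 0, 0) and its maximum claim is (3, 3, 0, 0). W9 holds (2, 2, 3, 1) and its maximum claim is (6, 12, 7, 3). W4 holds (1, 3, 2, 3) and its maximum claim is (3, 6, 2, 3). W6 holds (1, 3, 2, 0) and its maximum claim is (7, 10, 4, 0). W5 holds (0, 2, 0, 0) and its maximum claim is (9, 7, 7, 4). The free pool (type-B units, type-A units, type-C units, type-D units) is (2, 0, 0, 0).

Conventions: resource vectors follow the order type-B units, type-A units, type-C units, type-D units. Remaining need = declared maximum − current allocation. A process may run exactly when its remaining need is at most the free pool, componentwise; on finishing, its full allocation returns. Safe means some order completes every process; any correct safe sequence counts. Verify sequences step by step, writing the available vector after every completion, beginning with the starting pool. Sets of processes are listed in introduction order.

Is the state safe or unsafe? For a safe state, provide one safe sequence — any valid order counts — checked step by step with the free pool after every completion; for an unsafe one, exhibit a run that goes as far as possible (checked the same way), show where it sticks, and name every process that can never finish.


The state is SAFE; one workable sequence: W2, W8, W4, W6, W9, W5, W1.
Key observation: reading the order forward, W2 is the first process whose need (2, 0, 0, 0) meets the free pool (2, 0, 0, 0) exactly on a resource it requests.
Check, step by step:
  pool = (2, 0, 0, 0)
  W2 needs (2, 0, 0, 0) <= (2, 0, 0, 0) -> finishes; pool += (1, 3, 0, 0) = (3, 3, 0, 0)
  W8 needs (3, 0, 0, 0) <= (3, 3, 0, 0) -> finishes; pool += (2, 1, 1, 0) = (5, 4, 1, 0)
  W4 needs (2, 3, 0, 0) <= (5, 4, 1, 0) -> finishes; pool += (1, 3, 2, 3) = (6, 7, 3, 3)
  W6 needs (6, 7, 2, 0) <= (6, 7, 3, 3) -> finishes; pool += (1, 3, 2, 0) = (7, 10, 5, 3)
  W9 needs (4, 10, 4, 2) <= (7, 10, 5, 3) -> finishes; pool += (2, 2, 3, 1) = (9, 12, 8, 4)
  W5 needs (9, 5, 7, 4) <= (9, 12, 8, 4) -> finishes; pool += (0, 2, 0, 0) = (9, 14, 8, 4)
  W1 needs (9, 14, 5, 1) <= (9, 14, 8, 4) -> finishes; pool += (2, 1, 3, 0) = (11, 15, 11, 4)


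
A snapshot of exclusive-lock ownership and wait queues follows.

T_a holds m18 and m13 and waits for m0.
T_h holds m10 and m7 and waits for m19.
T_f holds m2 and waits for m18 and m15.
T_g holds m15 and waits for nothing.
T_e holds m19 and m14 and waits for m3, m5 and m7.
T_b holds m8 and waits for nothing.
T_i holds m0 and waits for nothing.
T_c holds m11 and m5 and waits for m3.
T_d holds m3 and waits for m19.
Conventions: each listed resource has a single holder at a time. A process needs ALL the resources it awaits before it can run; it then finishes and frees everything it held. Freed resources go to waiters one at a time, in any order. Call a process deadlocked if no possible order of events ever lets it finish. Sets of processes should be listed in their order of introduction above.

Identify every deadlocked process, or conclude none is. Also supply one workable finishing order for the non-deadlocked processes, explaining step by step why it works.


Deadlocked: T_h, T_e, T_c and T_d.
Key observation: the cycle T_h -> T_e -> T_h can never break — each member waits on the next; T_c and T_d are caught in further circular waits.
A valid finishing order for the others: T_i, T_g, T_a, T_f, T_b.
Verifying each step:
  T_i waits on nothing -> runs at once and releases m0
  T_g waits on nothing -> runs at once and releases m15
  T_a: everything it awaited (m0) is free; runs, freeing m18 and m13
  T_f: everything it awaited (m18 and m15) is free; runs, freeing m2
  T_b waits on nothing -> runs at once and releases m8
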